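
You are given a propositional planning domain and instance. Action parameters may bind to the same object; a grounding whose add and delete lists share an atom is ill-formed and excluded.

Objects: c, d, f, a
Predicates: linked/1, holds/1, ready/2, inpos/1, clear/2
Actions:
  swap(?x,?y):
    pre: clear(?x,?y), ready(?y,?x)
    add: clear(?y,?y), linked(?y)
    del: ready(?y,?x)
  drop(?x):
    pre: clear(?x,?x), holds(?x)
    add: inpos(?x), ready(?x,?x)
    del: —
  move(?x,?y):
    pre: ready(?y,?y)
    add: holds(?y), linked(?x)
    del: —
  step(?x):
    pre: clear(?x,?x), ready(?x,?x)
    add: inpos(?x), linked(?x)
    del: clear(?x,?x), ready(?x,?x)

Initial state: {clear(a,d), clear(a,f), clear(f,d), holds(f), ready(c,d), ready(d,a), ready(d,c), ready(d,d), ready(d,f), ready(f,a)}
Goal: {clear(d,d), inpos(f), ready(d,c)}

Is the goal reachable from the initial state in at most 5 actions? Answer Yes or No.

1. swap(f,d)  →  {clear(a,d), clear(a,f), clear(d,d), clear(f,d), holds(f), linked(d), ready(c,d), ready(d,a), ready(d,c), ready(d,d), ready(f,a)}
2. swap(a,f)  →  {clear(a,d), clear(a,f), clear(d,d), clear(f,d), clear(f,f), holds(f), linked(d), linked(f), ready(c,d), ready(d,a), ready(d,c), ready(d,d)}
3. drop(f)  →  {clear(a,d), clear(a,f), clear(d,d), clear(f,d), clear(f,f), holds(f), inpos(f), linked(d), linked(f), ready(c,d), ready(d,a), ready(d,c), ready(d,d), ready(f,f)}
optimal plan length = 3; 3 ≤ 5

Yes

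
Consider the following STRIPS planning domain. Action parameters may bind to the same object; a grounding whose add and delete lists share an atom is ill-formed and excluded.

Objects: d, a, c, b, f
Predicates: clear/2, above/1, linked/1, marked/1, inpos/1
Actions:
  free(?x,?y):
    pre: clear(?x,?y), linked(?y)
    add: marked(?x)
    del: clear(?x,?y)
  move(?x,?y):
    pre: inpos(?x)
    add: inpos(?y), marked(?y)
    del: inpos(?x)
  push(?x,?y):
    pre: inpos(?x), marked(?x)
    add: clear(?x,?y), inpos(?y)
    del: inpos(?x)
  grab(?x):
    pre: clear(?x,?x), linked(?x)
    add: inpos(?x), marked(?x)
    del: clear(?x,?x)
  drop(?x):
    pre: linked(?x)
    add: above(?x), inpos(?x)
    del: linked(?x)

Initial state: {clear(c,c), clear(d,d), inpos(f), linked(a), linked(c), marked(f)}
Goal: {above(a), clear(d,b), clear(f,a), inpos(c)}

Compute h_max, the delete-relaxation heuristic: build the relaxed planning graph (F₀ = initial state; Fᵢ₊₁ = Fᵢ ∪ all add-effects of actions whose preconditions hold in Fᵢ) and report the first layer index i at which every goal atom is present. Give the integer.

2

F0 = init (6 atoms)
F1 = F0 ∪ {above(a), above(c), clear(f,a), clear(f,b), clear(f,c), clear(f,d), inpos(a), inpos(b), inpos(c), inpos(d), marked(a), marked(b), marked(c), marked(d)}  (20 atoms)
F2 = F1 ∪ {clear(a,b), clear(a,c), clear(a,d), clear(a,f), clear(b,a), clear(b,c), clear(b,d), clear(b,f), clear(c,a), clear(c,b), clear(c,d), clear(c,f), clear(d,a), clear(d,b), clear(d,c), clear(d,f)}  (36 atoms)
goal ⊆ F2  ⇒  h_max = 2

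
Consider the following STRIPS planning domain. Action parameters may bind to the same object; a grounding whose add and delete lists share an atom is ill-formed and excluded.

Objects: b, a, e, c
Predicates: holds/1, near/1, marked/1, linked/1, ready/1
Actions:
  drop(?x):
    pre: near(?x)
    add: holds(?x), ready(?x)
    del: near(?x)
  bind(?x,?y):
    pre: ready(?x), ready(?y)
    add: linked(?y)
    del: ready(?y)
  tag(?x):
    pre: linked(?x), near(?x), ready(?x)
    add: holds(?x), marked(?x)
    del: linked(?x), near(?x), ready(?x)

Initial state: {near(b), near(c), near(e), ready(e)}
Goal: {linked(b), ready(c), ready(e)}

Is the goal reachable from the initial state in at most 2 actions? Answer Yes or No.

No

1. drop(b)  →  {holds(b), near(c), near(e), ready(b), ready(e)}
2. drop(c)  →  {holds(b), holds(c), near(e), ready(b), ready(c), ready(e)}
3. bind(b,b)  →  {holds(b), holds(c), linked(b), near(e), ready(c), ready(e)}
optimal plan length = 3; 3 > 2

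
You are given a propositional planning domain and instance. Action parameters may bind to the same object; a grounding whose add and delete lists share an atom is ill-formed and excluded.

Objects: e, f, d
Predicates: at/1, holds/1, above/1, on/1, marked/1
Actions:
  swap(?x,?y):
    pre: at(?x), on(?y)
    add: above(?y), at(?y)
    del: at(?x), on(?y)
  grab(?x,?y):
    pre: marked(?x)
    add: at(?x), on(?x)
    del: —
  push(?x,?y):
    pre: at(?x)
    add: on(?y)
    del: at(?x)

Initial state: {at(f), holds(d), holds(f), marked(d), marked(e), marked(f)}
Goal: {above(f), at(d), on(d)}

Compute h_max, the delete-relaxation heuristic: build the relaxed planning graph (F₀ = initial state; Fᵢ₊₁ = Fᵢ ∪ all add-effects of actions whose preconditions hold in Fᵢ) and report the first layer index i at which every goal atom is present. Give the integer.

F0 = init (6 atoms)
F1 = F0 ∪ {at(d), at(e), on(d), on(e), on(f)}  (11 atoms)
F2 = F1 ∪ {above(d), above(e), above(f)}  (14 atoms)
goal ⊆ F2  ⇒  h_max = 2

2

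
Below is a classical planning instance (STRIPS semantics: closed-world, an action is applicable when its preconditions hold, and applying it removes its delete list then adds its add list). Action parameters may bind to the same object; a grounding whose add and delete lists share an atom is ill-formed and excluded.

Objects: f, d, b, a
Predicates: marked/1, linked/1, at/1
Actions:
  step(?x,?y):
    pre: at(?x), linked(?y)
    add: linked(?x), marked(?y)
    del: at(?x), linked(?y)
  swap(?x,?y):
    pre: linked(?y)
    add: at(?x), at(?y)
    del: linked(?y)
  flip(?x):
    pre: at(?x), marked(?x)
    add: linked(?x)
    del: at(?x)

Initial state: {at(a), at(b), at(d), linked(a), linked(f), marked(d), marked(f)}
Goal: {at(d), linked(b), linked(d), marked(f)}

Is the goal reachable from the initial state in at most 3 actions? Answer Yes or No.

1. step(b,f)  →  {at(a), at(d), linked(a), linked(b), marked(d), marked(f)}
2. flip(d)  →  {at(a), linked(a), linked(b), linked(d), marked(d), marked(f)}
3. swap(d,a)  →  {at(a), at(d), linked(b), linked(d), marked(d), marked(f)}
optimal plan length = 3; 3 ≤ 3

Yes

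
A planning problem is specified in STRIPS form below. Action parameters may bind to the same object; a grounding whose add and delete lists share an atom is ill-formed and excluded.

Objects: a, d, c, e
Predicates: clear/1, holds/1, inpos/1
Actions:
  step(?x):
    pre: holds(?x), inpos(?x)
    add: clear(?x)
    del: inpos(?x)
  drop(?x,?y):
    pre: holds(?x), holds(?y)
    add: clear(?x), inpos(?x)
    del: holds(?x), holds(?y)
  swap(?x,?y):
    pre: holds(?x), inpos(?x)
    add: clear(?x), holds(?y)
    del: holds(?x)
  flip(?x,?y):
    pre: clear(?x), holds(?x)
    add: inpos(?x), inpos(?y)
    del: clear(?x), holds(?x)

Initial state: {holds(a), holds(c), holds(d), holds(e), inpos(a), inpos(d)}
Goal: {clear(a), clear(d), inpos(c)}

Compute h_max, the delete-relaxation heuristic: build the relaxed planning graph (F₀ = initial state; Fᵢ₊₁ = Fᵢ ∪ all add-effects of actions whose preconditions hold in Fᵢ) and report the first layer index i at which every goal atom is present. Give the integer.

F0 = init (6 atoms)
F1 = F0 ∪ {clear(a), clear(c), clear(d), clear(e), inpos(c), inpos(e)}  (12 atoms)
goal ⊆ F1  ⇒  h_max = 1

1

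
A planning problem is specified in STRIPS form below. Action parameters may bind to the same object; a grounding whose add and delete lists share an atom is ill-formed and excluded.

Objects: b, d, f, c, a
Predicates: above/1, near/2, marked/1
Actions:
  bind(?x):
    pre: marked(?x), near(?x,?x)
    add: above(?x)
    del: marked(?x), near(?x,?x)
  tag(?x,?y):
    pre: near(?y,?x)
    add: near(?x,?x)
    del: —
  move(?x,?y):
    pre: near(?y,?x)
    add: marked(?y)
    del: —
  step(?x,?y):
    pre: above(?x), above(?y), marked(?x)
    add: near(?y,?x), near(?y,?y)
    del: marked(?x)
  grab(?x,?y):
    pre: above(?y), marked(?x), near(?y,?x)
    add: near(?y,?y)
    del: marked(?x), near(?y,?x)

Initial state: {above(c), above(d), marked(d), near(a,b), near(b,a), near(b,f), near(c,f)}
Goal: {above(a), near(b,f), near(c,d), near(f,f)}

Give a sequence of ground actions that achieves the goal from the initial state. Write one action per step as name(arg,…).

1. tag(f,b)  →  {above(c), above(d), marked(d), near(a,b), near(b,a), near(b,f), near(c,f), near(f,f)}
2. tag(a,b)  →  {above(c), above(d), marked(d), near(a,a), near(a,b), near(b,a), near(b,f), near(c,f), near(f,f)}
3. move(b,a)  →  {above(c), above(d), marked(a), marked(d), near(a,a), near(a,b), near(b,a), near(b,f), near(c,f), near(f,f)}
4. bind(a)  →  {above(a), above(c), above(d), marked(d), near(a,b), near(b,a), near(b,f), near(c,f), near(f,f)}
5. step(d,c)  →  {above(a), above(c), above(d), near(a,b), near(b,a), near(b,f), near(c,c), near(c,d), near(c,f), near(f,f)}

tag(f,b); tag(a,b); move(b,a); bind(a); step(d,c)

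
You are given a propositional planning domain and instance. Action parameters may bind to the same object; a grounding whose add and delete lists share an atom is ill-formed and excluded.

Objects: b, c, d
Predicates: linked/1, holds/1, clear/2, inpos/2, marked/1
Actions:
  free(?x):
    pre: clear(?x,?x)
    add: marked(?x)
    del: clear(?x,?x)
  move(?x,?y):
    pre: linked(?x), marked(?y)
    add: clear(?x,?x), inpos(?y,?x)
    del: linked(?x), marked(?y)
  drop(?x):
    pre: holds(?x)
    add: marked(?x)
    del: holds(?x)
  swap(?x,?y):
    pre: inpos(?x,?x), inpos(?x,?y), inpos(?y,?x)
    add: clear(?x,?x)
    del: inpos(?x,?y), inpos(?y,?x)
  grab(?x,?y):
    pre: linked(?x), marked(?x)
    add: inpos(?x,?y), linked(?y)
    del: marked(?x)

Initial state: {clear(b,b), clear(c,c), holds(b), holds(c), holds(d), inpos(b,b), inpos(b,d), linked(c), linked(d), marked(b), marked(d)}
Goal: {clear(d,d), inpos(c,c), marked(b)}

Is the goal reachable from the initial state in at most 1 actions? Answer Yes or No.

1. free(c)  →  {clear(b,b), holds(b), holds(c), holds(d), inpos(b,b), inpos(b,d), linked(c), linked(d), marked(b), marked(c), marked(d)}
2. move(c,c)  →  {clear(b,b), clear(c,c), holds(b), holds(c), holds(d), inpos(b,b), inpos(b,d), inpos(c,c), linked(d), marked(b), marked(d)}
3. move(d,d)  →  {clear(b,b), clear(c,c), clear(d,d), holds(b), holds(c), holds(d), inpos(b,b), inpos(b,d), inpos(c,c), inpos(d,d), marked(b)}
optimal plan length = 3; 3 > 1

No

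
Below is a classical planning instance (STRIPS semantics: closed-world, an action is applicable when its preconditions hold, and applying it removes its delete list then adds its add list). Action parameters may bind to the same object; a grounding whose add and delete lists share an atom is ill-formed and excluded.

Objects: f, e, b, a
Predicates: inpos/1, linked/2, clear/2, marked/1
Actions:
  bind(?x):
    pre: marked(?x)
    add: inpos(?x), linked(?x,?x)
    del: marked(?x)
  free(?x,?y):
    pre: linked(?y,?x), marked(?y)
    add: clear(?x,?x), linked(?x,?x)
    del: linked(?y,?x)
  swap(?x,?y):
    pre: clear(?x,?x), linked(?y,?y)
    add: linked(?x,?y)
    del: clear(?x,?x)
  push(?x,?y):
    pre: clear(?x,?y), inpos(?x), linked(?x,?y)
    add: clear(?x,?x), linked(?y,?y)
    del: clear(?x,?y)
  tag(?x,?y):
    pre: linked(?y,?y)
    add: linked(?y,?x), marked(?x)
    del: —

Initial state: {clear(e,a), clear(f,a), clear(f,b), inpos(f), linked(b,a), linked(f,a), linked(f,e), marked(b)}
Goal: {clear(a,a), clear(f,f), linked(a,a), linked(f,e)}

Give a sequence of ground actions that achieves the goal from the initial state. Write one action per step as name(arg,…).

free(a,b); push(f,a)

1. free(a,b)  →  {clear(a,a), clear(e,a), clear(f,a), clear(f,b), inpos(f), linked(a,a), linked(f,a), linked(f,e), marked(b)}
2. push(f,a)  →  {clear(a,a), clear(e,a), clear(f,b), clear(f,f), inpos(f), linked(a,a), linked(f,a), linked(f,e), marked(b)}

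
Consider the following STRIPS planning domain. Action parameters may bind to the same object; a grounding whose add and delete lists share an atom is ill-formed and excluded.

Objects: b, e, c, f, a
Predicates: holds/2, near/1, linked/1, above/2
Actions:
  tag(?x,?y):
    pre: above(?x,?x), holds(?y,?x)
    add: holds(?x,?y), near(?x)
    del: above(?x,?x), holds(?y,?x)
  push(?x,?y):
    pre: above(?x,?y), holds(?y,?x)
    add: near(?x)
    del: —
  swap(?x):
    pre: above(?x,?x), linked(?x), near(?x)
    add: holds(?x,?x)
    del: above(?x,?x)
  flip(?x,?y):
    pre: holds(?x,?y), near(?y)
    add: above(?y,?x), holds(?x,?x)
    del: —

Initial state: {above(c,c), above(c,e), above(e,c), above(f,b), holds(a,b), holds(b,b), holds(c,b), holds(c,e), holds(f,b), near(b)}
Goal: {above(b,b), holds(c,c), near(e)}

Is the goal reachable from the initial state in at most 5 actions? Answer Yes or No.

1. push(e,c)  →  {above(c,c), above(c,e), above(e,c), above(f,b), holds(a,b), holds(b,b), holds(c,b), holds(c,e), holds(f,b), near(b), near(e)}
2. flip(b,b)  →  {above(b,b), above(c,c), above(c,e), above(e,c), above(f,b), holds(a,b), holds(b,b), holds(c,b), holds(c,e), holds(f,b), near(b), near(e)}
3. flip(c,b)  →  {above(b,b), above(b,c), above(c,c), above(c,e), above(e,c), above(f,b), holds(a,b), holds(b,b), holds(c,b), holds(c,c), holds(c,e), holds(f,b), near(b), near(e)}
optimal plan length = 3; 3 ≤ 5

Yes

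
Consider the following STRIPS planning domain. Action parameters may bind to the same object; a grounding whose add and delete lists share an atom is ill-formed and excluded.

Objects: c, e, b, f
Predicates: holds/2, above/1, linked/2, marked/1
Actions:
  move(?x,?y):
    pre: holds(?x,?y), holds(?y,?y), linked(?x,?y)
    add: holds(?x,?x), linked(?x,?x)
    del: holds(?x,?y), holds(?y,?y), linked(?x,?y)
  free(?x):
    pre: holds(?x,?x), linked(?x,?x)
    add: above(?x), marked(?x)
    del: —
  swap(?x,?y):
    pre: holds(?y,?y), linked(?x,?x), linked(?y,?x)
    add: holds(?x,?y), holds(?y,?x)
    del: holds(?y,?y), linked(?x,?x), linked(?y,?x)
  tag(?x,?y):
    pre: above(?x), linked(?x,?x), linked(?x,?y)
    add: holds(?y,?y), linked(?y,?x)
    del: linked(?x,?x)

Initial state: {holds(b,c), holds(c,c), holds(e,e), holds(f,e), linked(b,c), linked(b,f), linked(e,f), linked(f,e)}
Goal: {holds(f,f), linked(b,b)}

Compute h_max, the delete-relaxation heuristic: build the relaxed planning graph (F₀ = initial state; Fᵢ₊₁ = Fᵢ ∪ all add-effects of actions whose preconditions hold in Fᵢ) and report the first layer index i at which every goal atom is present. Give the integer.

1

F0 = init (8 atoms)
F1 = F0 ∪ {holds(b,b), holds(f,f), linked(b,b), linked(f,f)}  (12 atoms)
goal ⊆ F1  ⇒  h_max = 1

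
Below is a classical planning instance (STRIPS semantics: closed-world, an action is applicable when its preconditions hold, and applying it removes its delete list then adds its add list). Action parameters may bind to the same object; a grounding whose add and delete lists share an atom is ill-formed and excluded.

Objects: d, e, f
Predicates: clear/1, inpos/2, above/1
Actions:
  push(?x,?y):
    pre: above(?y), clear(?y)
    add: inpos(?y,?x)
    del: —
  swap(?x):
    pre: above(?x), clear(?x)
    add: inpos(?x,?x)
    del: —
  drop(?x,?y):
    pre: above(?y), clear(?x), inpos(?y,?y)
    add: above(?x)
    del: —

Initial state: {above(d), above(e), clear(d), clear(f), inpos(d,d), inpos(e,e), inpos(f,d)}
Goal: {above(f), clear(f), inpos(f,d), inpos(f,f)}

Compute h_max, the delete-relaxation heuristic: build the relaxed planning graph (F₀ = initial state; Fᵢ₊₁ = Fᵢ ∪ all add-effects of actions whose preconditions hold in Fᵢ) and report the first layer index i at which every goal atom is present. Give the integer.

2

F0 = init (7 atoms)
F1 = F0 ∪ {above(f), inpos(d,e), inpos(d,f)}  (10 atoms)
F2 = F1 ∪ {inpos(f,e), inpos(f,f)}  (12 atoms)
goal ⊆ F2  ⇒  h_max = 2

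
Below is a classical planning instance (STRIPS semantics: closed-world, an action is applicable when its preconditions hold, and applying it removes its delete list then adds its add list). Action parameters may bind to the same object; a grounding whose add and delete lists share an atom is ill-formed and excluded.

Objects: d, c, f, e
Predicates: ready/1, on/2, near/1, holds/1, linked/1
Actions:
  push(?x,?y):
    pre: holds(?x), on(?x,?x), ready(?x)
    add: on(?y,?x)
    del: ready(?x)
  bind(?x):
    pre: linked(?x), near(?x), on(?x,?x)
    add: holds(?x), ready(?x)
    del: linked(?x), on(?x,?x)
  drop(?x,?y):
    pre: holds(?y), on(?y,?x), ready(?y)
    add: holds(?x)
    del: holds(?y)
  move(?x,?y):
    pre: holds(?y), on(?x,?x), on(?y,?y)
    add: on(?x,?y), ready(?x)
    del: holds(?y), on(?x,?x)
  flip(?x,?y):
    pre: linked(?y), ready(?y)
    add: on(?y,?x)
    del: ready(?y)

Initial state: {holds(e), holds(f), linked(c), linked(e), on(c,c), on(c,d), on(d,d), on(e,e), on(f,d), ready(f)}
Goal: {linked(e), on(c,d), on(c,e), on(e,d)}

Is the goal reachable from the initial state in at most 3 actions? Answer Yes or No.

Yes

1. drop(d,f)  →  {holds(d), holds(e), linked(c), linked(e), on(c,c), on(c,d), on(d,d), on(e,e), on(f,d), ready(f)}
2. move(c,e)  →  {holds(d), linked(c), linked(e), on(c,d), on(c,e), on(d,d), on(e,e), on(f,d), ready(c), ready(f)}
3. move(e,d)  →  {linked(c), linked(e), on(c,d), on(c,e), on(d,d), on(e,d), on(f,d), ready(c), ready(e), ready(f)}
optimal plan length = 3; 3 ≤ 3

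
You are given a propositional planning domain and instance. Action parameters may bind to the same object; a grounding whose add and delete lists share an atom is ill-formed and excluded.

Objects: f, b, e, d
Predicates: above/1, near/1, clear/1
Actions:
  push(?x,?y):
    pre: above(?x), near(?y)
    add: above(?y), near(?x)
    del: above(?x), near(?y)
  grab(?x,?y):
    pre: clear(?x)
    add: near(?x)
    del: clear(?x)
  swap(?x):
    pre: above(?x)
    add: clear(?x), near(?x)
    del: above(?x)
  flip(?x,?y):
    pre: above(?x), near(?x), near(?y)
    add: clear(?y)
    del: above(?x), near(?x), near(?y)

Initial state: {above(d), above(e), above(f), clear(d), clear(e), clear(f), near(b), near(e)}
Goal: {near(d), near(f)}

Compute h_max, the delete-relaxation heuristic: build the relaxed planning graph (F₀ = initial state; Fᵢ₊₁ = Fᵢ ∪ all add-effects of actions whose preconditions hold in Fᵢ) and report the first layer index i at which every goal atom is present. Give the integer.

1

F0 = init (8 atoms)
F1 = F0 ∪ {above(b), clear(b), near(d), near(f)}  (12 atoms)
goal ⊆ F1  ⇒  h_max = 1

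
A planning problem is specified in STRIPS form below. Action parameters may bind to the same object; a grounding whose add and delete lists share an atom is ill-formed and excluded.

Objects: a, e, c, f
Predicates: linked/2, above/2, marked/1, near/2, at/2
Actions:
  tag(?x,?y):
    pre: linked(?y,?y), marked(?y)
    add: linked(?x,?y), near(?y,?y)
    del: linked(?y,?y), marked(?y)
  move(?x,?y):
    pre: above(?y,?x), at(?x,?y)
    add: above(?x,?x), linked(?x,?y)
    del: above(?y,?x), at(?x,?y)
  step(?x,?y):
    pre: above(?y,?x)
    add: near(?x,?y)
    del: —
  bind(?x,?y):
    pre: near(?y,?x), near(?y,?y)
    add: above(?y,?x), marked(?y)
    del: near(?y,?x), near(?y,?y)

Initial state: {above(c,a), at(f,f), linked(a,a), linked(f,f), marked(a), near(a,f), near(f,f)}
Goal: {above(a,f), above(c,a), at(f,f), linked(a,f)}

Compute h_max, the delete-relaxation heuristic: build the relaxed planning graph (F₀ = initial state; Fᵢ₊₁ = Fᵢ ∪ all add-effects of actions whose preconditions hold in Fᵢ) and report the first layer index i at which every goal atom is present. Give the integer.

2

F0 = init (7 atoms)
F1 = F0 ∪ {above(f,f), linked(c,a), linked(e,a), linked(f,a), marked(f), near(a,a), near(a,c)}  (14 atoms)
F2 = F1 ∪ {above(a,a), above(a,c), above(a,f), linked(a,f), linked(c,f), linked(e,f)}  (20 atoms)
goal ⊆ F2  ⇒  h_max = 2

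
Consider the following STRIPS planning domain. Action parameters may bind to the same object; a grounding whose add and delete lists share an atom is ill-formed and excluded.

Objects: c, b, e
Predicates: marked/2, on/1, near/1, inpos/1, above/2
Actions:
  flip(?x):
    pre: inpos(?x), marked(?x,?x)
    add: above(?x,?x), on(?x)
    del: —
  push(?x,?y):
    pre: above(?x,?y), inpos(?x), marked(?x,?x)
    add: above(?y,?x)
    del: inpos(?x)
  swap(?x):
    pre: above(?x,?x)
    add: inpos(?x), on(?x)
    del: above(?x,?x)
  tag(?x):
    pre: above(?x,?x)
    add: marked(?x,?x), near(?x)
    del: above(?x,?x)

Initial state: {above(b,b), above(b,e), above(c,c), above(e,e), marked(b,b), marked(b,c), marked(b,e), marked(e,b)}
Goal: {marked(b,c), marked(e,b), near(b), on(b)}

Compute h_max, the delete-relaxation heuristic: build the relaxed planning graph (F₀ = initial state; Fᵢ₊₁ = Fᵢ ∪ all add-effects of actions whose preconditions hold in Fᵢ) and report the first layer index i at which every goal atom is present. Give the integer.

F0 = init (8 atoms)
F1 = F0 ∪ {inpos(b), inpos(c), inpos(e), marked(c,c), marked(e,e), near(b), near(c), near(e), on(b), on(c), on(e)}  (19 atoms)
goal ⊆ F1  ⇒  h_max = 1

1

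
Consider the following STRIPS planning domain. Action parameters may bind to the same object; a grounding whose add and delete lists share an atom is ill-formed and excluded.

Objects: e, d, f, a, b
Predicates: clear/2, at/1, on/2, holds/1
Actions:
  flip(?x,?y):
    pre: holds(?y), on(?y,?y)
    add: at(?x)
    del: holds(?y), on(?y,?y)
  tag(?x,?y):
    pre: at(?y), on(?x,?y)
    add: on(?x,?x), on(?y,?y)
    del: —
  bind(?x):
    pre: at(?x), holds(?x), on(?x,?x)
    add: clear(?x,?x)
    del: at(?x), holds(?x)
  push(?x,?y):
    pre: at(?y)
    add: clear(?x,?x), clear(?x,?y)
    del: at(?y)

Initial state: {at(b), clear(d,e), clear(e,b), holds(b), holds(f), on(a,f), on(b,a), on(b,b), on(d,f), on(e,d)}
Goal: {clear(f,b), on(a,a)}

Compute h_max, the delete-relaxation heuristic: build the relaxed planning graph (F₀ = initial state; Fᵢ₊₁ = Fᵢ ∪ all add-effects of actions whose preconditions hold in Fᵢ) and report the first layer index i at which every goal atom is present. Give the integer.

2

F0 = init (10 atoms)
F1 = F0 ∪ {at(a), at(d), at(e), at(f), clear(a,a), clear(a,b), clear(b,b), clear(d,b), clear(d,d), clear(e,e), clear(f,b), clear(f,f)}  (22 atoms)
F2 = F1 ∪ {clear(a,d), clear(a,e), clear(a,f), clear(b,a), clear(b,d), clear(b,e), clear(b,f), clear(d,a), clear(d,f), clear(e,a), clear(e,d), clear(e,f), clear(f,a), clear(f,d), clear(f,e), on(a,a), on(d,d), on(e,e), on(f,f)}  (41 atoms)
goal ⊆ F2  ⇒  h_max = 2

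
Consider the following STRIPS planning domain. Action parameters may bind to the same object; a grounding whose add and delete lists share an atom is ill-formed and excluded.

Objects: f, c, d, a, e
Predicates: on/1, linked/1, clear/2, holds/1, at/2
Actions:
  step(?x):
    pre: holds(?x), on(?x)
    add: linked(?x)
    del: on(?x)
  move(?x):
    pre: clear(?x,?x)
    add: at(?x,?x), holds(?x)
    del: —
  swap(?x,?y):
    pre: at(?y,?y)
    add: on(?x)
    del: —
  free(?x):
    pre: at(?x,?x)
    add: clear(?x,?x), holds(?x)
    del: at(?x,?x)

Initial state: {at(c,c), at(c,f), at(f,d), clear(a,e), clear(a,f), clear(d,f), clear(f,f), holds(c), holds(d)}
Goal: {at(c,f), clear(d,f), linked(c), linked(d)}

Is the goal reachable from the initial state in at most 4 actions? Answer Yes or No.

Yes

1. swap(c,c)  →  {at(c,c), at(c,f), at(f,d), clear(a,e), clear(a,f), clear(d,f), clear(f,f), holds(c), holds(d), on(c)}
2. step(c)  →  {at(c,c), at(c,f), at(f,d), clear(a,e), clear(a,f), clear(d,f), clear(f,f), holds(c), holds(d), linked(c)}
3. swap(d,c)  →  {at(c,c), at(c,f), at(f,d), clear(a,e), clear(a,f), clear(d,f), clear(f,f), holds(c), holds(d), linked(c), on(d)}
4. step(d)  →  {at(c,c), at(c,f), at(f,d), clear(a,e), clear(a,f), clear(d,f), clear(f,f), holds(c), holds(d), linked(c), linked(d)}
optimal plan length = 4; 4 ≤ 4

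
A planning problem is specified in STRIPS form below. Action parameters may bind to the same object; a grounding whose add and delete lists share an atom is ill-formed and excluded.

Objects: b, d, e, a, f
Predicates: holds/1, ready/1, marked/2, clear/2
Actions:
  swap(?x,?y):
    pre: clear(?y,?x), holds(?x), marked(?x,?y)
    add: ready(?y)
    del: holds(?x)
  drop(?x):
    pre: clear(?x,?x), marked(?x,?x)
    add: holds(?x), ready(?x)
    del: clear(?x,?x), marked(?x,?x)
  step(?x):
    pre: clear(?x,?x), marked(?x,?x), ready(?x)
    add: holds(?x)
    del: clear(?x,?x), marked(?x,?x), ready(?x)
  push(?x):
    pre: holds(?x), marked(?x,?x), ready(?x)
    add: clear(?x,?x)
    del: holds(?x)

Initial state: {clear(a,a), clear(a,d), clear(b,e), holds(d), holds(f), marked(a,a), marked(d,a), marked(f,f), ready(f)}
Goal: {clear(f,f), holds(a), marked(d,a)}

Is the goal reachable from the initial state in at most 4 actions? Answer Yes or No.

Yes

1. drop(a)  →  {clear(a,d), clear(b,e), holds(a), holds(d), holds(f), marked(d,a), marked(f,f), ready(a), ready(f)}
2. push(f)  →  {clear(a,d), clear(b,e), clear(f,f), holds(a), holds(d), marked(d,a), marked(f,f), ready(a), ready(f)}
optimal plan length = 2; 2 ≤ 4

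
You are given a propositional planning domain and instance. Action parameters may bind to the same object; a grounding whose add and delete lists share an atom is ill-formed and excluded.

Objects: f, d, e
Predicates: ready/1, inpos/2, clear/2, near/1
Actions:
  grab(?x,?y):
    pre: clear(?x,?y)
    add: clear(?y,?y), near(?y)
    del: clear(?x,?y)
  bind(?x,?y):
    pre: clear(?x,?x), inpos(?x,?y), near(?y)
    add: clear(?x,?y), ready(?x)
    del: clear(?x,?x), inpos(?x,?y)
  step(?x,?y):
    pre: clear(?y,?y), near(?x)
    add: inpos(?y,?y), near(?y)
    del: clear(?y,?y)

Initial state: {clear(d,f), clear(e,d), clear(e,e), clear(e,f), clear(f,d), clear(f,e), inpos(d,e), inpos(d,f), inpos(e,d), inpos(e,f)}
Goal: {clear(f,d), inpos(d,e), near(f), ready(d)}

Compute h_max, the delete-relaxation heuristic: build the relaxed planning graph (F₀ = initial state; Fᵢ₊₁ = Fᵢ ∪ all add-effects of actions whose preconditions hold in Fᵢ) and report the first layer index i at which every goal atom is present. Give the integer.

2

F0 = init (10 atoms)
F1 = F0 ∪ {clear(d,d), clear(f,f), near(d), near(e), near(f)}  (15 atoms)
F2 = F1 ∪ {clear(d,e), inpos(d,d), inpos(e,e), inpos(f,f), ready(d), ready(e)}  (21 atoms)
goal ⊆ F2  ⇒  h_max = 2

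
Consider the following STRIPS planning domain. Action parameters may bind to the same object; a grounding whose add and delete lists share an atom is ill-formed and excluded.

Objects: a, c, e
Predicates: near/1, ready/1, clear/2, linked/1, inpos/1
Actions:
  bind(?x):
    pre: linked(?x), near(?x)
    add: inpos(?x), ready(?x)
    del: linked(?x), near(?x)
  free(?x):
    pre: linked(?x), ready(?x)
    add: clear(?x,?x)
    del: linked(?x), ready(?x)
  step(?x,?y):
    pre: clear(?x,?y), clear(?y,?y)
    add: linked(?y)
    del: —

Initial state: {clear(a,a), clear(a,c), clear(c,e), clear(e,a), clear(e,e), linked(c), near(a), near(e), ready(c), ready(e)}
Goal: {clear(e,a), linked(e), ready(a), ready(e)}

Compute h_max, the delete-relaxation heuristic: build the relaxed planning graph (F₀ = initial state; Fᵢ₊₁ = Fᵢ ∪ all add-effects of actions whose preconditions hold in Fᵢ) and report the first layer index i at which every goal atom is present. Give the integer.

2

F0 = init (10 atoms)
F1 = F0 ∪ {clear(c,c), linked(a), linked(e)}  (13 atoms)
F2 = F1 ∪ {inpos(a), inpos(e), ready(a)}  (16 atoms)
goal ⊆ F2  ⇒  h_max = 2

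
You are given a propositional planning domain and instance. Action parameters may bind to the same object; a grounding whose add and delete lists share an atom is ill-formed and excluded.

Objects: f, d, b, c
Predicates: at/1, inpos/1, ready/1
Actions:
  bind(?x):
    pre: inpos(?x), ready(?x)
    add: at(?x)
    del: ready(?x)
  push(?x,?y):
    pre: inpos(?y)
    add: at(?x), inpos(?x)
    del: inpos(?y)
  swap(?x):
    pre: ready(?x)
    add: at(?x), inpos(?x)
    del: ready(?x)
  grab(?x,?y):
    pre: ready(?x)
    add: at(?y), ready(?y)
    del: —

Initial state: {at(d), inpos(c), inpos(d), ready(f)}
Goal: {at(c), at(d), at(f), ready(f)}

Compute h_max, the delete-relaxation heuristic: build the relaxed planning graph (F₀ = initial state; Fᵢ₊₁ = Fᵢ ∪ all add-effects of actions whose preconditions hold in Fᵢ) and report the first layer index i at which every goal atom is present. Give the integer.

1

F0 = init (4 atoms)
F1 = F0 ∪ {at(b), at(c), at(f), inpos(b), inpos(f), ready(b), ready(c), ready(d)}  (12 atoms)
goal ⊆ F1  ⇒  h_max = 1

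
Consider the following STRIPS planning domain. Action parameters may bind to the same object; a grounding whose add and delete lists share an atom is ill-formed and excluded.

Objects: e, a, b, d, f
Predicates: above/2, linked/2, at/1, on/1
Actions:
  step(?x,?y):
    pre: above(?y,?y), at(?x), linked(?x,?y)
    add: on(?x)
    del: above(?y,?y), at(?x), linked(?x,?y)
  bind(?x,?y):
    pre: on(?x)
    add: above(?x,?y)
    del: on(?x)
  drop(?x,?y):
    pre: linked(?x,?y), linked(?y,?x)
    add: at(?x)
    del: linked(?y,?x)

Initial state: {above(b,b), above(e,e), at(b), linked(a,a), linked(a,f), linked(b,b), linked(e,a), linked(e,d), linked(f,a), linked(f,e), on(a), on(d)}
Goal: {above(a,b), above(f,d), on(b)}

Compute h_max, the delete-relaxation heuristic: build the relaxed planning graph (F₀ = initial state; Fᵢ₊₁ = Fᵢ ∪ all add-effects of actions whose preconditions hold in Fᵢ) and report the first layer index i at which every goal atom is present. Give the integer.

F0 = init (12 atoms)
F1 = F0 ∪ {above(a,a), above(a,b), above(a,d), above(a,e), above(a,f), above(d,a), above(d,b), above(d,d), above(d,e), above(d,f), at(a), at(f), on(b)}  (25 atoms)
F2 = F1 ∪ {above(b,a), above(b,d), above(b,e), above(b,f), on(f)}  (30 atoms)
F3 = F2 ∪ {above(f,a), above(f,b), above(f,d), above(f,e), above(f,f)}  (35 atoms)
goal ⊆ F3  ⇒  h_max = 3

3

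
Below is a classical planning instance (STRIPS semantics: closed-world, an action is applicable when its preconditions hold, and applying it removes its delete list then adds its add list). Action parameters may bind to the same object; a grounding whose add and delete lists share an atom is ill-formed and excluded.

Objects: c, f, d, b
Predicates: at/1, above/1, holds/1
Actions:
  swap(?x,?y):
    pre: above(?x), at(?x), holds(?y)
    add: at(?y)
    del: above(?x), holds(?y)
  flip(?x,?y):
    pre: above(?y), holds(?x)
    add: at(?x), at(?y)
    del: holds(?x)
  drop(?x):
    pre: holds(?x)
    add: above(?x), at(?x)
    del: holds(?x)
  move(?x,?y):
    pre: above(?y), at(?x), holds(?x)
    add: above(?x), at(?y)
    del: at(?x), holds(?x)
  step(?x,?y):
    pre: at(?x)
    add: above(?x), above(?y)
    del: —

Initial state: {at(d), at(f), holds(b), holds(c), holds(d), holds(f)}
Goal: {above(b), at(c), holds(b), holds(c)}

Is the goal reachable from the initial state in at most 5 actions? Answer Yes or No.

1. step(f,c)  →  {above(c), above(f), at(d), at(f), holds(b), holds(c), holds(d), holds(f)}
2. flip(f,c)  →  {above(c), above(f), at(c), at(d), at(f), holds(b), holds(c), holds(d)}
3. step(c,b)  →  {above(b), above(c), above(f), at(c), at(d), at(f), holds(b), holds(c), holds(d)}
optimal plan length = 3; 3 ≤ 5

Yes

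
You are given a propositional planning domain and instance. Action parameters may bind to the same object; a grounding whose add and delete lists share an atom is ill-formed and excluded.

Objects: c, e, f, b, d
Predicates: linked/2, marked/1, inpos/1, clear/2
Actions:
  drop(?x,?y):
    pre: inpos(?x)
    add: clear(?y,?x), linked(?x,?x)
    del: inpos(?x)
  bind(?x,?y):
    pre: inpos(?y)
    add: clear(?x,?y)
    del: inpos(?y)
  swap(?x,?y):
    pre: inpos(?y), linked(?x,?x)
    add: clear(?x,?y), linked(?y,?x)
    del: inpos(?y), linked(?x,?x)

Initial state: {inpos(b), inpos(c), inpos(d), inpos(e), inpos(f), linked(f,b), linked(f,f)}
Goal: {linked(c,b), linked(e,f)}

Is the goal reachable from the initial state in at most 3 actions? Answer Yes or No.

1. drop(b,c)  →  {clear(c,b), inpos(c), inpos(d), inpos(e), inpos(f), linked(b,b), linked(f,b), linked(f,f)}
2. swap(f,e)  →  {clear(c,b), clear(f,e), inpos(c), inpos(d), inpos(f), linked(b,b), linked(e,f), linked(f,b)}
3. swap(b,c)  →  {clear(b,c), clear(c,b), clear(f,e), inpos(d), inpos(f), linked(c,b), linked(e,f), linked(f,b)}
optimal plan length = 3; 3 ≤ 3

Yes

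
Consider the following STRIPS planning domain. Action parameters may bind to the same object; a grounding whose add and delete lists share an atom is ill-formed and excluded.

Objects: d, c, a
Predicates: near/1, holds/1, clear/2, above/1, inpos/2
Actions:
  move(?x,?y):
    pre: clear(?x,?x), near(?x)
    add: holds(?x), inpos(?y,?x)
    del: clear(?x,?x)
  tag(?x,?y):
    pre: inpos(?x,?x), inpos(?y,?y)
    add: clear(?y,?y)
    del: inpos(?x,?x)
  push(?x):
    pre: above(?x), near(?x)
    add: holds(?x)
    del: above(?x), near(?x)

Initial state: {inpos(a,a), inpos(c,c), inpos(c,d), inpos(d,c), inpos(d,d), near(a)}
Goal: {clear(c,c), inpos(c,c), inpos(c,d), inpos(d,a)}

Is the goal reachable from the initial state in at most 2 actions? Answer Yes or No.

No

1. tag(d,c)  →  {clear(c,c), inpos(a,a), inpos(c,c), inpos(c,d), inpos(d,c), near(a)}
2. tag(a,a)  →  {clear(a,a), clear(c,c), inpos(c,c), inpos(c,d), inpos(d,c), near(a)}
3. move(a,d)  →  {clear(c,c), holds(a), inpos(c,c), inpos(c,d), inpos(d,a), inpos(d,c), near(a)}
optimal plan length = 3; 3 > 2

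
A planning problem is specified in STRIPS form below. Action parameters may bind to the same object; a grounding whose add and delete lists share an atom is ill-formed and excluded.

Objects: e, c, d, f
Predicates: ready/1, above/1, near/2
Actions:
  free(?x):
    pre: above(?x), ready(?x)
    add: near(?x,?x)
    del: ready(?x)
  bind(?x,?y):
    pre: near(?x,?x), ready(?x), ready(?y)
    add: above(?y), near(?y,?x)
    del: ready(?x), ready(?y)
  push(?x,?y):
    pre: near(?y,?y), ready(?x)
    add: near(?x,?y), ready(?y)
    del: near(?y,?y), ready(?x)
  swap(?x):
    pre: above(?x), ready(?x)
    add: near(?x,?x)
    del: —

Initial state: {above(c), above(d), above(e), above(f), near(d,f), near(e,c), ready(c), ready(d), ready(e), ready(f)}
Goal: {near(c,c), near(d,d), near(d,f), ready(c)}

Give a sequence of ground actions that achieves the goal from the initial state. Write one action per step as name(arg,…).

1. free(d)  →  {above(c), above(d), above(e), above(f), near(d,d), near(d,f), near(e,c), ready(c), ready(e), ready(f)}
2. swap(c)  →  {above(c), above(d), above(e), above(f), near(c,c), near(d,d), near(d,f), near(e,c), ready(c), ready(e), ready(f)}

free(d); swap(c)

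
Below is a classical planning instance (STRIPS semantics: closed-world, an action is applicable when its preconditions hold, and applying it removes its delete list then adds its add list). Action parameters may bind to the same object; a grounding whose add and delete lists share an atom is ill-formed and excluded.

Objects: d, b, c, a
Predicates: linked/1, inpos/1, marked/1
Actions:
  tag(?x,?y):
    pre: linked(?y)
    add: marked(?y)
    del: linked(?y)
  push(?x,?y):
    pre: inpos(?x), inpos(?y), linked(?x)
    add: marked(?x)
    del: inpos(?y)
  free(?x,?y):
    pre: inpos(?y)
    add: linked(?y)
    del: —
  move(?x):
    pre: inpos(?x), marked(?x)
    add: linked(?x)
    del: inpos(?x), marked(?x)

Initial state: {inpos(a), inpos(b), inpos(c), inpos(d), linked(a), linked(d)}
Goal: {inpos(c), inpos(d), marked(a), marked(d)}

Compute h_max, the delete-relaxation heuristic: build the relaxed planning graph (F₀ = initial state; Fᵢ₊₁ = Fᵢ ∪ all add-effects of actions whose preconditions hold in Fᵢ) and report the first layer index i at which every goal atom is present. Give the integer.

1

F0 = init (6 atoms)
F1 = F0 ∪ {linked(b), linked(c), marked(a), marked(d)}  (10 atoms)
goal ⊆ F1  ⇒  h_max = 1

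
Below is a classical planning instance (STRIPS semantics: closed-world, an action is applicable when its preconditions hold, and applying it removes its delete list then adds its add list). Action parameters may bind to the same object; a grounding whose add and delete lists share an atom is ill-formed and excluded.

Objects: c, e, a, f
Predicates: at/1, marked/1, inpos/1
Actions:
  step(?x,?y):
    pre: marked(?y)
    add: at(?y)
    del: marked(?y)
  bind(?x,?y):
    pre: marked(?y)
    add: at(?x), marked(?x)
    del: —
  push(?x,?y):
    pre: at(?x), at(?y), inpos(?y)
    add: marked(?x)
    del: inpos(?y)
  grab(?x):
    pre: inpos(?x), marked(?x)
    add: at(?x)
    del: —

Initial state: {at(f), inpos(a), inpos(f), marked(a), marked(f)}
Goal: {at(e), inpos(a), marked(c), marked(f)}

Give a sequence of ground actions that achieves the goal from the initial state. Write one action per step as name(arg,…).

bind(c,a); bind(e,c)

1. bind(c,a)  →  {at(c), at(f), inpos(a), inpos(f), marked(a), marked(c), marked(f)}
2. bind(e,c)  →  {at(c), at(e), at(f), inpos(a), inpos(f), marked(a), marked(c), marked(e), marked(f)}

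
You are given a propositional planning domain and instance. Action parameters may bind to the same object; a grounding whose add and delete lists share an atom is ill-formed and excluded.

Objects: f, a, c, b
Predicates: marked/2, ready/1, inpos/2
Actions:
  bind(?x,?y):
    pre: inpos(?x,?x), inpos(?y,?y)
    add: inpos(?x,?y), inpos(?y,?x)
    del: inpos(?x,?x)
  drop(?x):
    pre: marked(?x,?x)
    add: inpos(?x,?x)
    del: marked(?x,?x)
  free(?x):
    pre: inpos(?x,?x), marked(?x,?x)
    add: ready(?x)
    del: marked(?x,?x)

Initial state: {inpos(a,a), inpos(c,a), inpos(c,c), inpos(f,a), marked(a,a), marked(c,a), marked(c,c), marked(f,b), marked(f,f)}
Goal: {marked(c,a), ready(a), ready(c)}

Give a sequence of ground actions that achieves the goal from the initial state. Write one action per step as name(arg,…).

1. free(a)  →  {inpos(a,a), inpos(c,a), inpos(c,c), inpos(f,a), marked(c,a), marked(c,c), marked(f,b), marked(f,f), ready(a)}
2. free(c)  →  {inpos(a,a), inpos(c,a), inpos(c,c), inpos(f,a), marked(c,a), marked(f,b), marked(f,f), ready(a), ready(c)}

free(a); free(c)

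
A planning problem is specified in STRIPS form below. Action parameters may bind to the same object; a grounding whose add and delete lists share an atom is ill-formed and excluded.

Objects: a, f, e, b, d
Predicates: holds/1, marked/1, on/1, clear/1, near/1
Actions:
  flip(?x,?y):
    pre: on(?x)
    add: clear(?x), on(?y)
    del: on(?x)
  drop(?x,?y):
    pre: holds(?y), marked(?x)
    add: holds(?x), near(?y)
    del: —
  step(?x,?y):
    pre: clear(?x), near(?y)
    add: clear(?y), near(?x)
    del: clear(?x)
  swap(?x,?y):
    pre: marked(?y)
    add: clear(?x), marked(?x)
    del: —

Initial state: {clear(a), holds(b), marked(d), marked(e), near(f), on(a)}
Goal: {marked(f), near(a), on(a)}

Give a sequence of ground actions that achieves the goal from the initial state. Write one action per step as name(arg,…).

1. step(a,f)  →  {clear(f), holds(b), marked(d), marked(e), near(a), near(f), on(a)}
2. swap(f,e)  →  {clear(f), holds(b), marked(d), marked(e), marked(f), near(a), near(f), on(a)}

step(a,f); swap(f,e)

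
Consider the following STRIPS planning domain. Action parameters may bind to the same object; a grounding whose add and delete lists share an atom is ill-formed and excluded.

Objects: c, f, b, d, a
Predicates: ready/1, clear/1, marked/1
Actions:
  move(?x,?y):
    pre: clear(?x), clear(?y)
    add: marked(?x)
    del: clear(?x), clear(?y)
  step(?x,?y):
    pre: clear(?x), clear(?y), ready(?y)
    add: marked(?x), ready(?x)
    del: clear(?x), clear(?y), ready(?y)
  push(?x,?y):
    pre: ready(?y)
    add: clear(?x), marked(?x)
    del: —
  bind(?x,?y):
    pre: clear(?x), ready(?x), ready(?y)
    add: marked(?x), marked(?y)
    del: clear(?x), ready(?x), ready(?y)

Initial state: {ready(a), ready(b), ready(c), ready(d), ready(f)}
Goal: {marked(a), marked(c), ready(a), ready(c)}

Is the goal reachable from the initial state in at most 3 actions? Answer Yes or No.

1. push(c,c)  →  {clear(c), marked(c), ready(a), ready(b), ready(c), ready(d), ready(f)}
2. push(a,c)  →  {clear(a), clear(c), marked(a), marked(c), ready(a), ready(b), ready(c), ready(d), ready(f)}
optimal plan length = 2; 2 ≤ 3

Yes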